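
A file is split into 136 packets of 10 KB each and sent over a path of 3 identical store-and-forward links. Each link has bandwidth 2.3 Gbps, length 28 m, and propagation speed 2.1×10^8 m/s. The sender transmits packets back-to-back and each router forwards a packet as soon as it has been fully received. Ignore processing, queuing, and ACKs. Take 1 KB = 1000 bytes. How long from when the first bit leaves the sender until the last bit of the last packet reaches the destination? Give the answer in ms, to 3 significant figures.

Per-hop transmission t_tx = L/R = 80000/2300000000 = 0.0347826 ms.
Per-hop propagation t_prop = 28/210000000 = 0.000133333 ms.
Pipeline fill: first packet needs 3·t_tx to clear all hops; remaining 135 packets each add one t_tx.
Total = (3+136-1)·t_tx + 3·t_prop = 138·0.0347826 + 3·0.000133333 = 4.80 ms.

4.80 ms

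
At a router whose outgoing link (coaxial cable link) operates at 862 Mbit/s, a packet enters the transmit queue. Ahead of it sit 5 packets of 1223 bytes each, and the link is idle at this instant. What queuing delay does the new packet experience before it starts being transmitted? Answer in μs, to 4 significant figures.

Each queued packet: L/R = 9784/862000000 = 11.3503 μs.
5 queued → 56.7517 μs.
Queuing delay = 56.75 μs.

56.75 μs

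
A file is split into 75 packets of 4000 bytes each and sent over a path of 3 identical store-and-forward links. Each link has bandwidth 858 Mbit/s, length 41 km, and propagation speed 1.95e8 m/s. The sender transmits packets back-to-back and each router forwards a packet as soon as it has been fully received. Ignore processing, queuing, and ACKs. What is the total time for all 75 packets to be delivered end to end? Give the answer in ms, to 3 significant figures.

Per-hop transmission t_tx = L/R = 32000/858000000 = 0.037296 ms.
Per-hop propagation t_prop = 41000/195000000 = 0.210256 ms.
Pipeline fill: first packet needs 3·t_tx to clear all hops; remaining 74 packets each add one t_tx.
Total = (3+75-1)·t_tx + 3·t_prop = 77·0.037296 + 3·0.210256 = 3.50 ms.

3.50 ms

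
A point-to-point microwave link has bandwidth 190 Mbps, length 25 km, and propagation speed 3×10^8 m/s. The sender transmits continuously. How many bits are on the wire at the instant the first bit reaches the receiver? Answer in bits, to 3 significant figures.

Propagation delay = 25000 / 300000000 = 8.33333e-05 s.
BDP = R × t_prop = 190000000 × 8.33333e-05 = 15833.3 bits.

15800 bits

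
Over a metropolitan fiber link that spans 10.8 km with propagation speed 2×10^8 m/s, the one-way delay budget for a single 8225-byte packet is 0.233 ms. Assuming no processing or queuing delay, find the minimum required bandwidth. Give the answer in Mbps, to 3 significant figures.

L = 65800 bits.
Propagation delay = 10800 / 200000000 = 0.054 ms.
Transmission budget = 0.233 − 0.054 = 0.179 ms.
R ≥ L / t_tx = 65800 bits / 0.000179 s = 368 Mbps.

368 Mbps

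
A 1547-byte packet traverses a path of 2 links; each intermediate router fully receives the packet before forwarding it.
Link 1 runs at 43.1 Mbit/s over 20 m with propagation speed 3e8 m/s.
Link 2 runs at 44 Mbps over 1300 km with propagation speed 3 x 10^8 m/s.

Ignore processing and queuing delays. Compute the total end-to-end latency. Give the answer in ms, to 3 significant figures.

L = 1547 × 8 = 12376 bits.
Transmission delays (L/R per hop): 0.287146, 0.281273 ms; sum = 0.568419 ms.
Propagation delays (d/s per hop): 6.66667e-05, 4.33333 ms; sum = 4.3334 ms.
End-to-end = 4.90 ms.

4.90 ms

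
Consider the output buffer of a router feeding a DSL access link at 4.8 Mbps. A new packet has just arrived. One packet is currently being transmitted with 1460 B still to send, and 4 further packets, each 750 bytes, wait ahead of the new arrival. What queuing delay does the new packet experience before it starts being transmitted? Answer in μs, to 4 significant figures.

Each queued packet: L/R = 6000/4800000 = 1250 μs.
4 queued → 5000 μs.
Plus remaining 11680 bits of current packet: 2433.33 μs.
Queuing delay = 7433 μs.

7433 μs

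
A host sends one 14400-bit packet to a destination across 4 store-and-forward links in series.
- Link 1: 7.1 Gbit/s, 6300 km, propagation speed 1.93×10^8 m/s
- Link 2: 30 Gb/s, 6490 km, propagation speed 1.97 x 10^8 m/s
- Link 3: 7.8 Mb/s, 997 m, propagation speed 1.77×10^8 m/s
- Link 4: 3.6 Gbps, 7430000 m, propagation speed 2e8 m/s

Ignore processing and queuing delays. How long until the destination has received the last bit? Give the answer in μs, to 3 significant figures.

105000 μs

Transmission delays (L/R per hop): 2.02817, 0.48, 1846.15, 4 μs; sum = 1852.66 μs.
Propagation delays (d/s per hop): 32642.5, 32944.2, 5.63277, 37150 μs; sum = 102742 μs.
End-to-end = 105000 μs.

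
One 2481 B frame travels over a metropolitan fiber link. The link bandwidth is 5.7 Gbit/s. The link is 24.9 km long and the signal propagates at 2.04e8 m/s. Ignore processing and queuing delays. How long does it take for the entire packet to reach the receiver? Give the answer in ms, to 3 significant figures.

0.126 ms

L = 2481 × 8 = 19848 bits.
Transmission delay = L/R = 19848 / 5700000000 = 0.00348211 ms.
Propagation delay = d/s = 24900 m / 204000000 m/s = 0.122059 ms.
Total = 0.126 ms.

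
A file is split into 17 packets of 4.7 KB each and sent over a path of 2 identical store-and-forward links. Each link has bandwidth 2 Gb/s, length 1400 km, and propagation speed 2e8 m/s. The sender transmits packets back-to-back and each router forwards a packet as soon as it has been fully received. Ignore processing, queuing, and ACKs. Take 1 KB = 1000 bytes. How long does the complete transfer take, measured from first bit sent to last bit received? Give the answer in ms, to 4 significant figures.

14.34 ms

Per-hop transmission t_tx = L/R = 37600/2000000000 = 0.0188 ms.
Per-hop propagation t_prop = 1400000/200000000 = 7 ms.
Pipeline fill: first packet needs 2·t_tx to clear all hops; remaining 16 packets each add one t_tx.
Total = (2+17-1)·t_tx + 2·t_prop = 18·0.0188 + 2·7 = 14.34 ms.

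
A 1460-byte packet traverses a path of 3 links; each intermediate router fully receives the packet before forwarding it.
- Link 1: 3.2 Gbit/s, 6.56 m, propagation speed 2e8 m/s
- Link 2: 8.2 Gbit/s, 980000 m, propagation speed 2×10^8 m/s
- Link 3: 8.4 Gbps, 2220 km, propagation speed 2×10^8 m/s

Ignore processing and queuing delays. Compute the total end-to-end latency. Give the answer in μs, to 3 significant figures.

16000 μs

L = 1460 × 8 = 11680 bits.
Transmission delays (L/R per hop): 3.65, 1.42439, 1.39048 μs; sum = 6.46487 μs.
Propagation delays (d/s per hop): 0.0328, 4900, 11100 μs; sum = 16000 μs.
End-to-end = 16000 μs.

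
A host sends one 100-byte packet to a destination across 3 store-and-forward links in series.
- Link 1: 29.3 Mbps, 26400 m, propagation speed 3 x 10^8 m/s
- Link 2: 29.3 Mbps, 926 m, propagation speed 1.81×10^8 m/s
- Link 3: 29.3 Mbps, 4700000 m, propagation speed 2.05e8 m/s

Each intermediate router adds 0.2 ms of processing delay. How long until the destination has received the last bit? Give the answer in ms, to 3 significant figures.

23.5 ms

L = 100 × 8 = 800 bits.
Transmission delay per hop = L/R = 800/29300000 = 0.0273038 ms; 3 hops → 0.0819113 ms.
Propagation delays (d/s per hop): 0.088, 0.00511602, 22.9268 ms; sum = 23.0199 ms.
Processing at 2 router(s): 2 × 0.2 ms = 0.4 ms.
End-to-end = 23.5 ms.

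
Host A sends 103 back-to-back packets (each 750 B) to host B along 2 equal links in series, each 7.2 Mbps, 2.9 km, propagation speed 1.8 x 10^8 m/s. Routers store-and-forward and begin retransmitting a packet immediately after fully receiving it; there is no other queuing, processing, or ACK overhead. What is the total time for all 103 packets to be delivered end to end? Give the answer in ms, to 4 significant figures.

Per-hop transmission t_tx = L/R = 6000/7200000 = 0.833333 ms.
Per-hop propagation t_prop = 2900/180000000 = 0.0161111 ms.
Pipeline fill: first packet needs 2·t_tx to clear all hops; remaining 102 packets each add one t_tx.
Total = (2+103-1)·t_tx + 2·t_prop = 104·0.833333 + 2·0.0161111 = 86.70 ms.

86.70 ms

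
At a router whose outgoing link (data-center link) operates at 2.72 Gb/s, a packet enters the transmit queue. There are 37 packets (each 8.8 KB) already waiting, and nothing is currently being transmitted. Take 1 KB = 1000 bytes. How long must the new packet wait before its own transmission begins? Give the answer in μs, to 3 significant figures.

958 μs

Each queued packet: L/R = 70400/2720000000 = 25.8824 μs.
37 queued → 957.647 μs.
Queuing delay = 958 μs.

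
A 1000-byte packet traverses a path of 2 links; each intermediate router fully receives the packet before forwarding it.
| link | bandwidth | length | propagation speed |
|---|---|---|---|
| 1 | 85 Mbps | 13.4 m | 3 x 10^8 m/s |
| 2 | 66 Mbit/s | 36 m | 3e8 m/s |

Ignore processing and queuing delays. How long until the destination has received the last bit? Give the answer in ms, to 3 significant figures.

0.215 ms

L = 1000 × 8 = 8000 bits.
Transmission delays (L/R per hop): 0.0941176, 0.121212 ms; sum = 0.21533 ms.
Propagation delays (d/s per hop): 4.46667e-05, 0.00012 ms; sum = 0.000164667 ms.
End-to-end = 0.215 ms.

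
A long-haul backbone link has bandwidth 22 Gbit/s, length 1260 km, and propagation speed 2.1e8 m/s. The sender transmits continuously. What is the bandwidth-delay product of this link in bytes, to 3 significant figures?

Propagation delay = 1260000 / 210000000 = 0.006 s.
BDP = R × t_prop = 22000000000 × 0.006 = 132000000 bits.
In bytes: 132000000/8 = 16500000 bytes.

16500000 bytes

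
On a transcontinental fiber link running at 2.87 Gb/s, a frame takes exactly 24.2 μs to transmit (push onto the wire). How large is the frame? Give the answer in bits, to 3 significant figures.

69500 bits

L = R × t_tx = 2870000000 b/s × 2.42e-05 s = 69454 bits.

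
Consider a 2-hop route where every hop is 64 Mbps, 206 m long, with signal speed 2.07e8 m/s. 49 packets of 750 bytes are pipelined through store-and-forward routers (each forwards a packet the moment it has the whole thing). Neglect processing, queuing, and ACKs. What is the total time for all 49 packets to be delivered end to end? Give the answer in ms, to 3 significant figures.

Per-hop transmission t_tx = L/R = 6000/64000000 = 0.09375 ms.
Per-hop propagation t_prop = 206/2.07e+08 = 0.000995169 ms.
Pipeline fill: first packet needs 2·t_tx to clear all hops; remaining 48 packets each add one t_tx.
Total = (2+49-1)·t_tx + 2·t_prop = 50·0.09375 + 2·0.000995169 = 4.69 ms.

4.69 ms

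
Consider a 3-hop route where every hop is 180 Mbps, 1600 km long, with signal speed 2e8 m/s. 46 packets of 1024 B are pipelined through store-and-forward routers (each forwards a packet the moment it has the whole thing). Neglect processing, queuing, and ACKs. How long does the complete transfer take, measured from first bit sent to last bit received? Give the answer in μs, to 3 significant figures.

26200 μs

Per-hop transmission t_tx = L/R = 8192/180000000 = 45.5111 μs.
Per-hop propagation t_prop = 1600000/200000000 = 8000 μs.
Pipeline fill: first packet needs 3·t_tx to clear all hops; remaining 45 packets each add one t_tx.
Total = (3+46-1)·t_tx + 3·t_prop = 48·45.5111 + 3·8000 = 26200 μs.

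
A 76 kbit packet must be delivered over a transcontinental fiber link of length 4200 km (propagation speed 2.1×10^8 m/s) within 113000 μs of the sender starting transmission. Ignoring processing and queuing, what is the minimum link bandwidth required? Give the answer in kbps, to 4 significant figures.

817.2 kbps

Propagation delay = 4200000 / 210000000 = 20000 μs.
Transmission budget = 113000 − 20000 = 93000 μs.
R ≥ L / t_tx = 76000 bits / 0.093 s = 817.2 kbps.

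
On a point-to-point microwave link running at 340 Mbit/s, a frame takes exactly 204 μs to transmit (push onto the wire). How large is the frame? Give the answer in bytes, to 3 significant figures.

8670 bytes

L = R × t_tx = 340000000 b/s × 0.000204 s = 69360 bits.
In bytes: 69360 / 8 = 8670 bytes.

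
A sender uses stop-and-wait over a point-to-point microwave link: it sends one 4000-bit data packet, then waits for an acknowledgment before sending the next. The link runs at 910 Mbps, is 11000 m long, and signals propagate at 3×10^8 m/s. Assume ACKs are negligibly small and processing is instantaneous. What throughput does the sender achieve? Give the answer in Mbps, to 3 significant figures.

51.5 Mbps

t_tx = L/R = 4000/910000000 = 4.3956e-06 s.
t_prop = 11000/300000000 = 3.66667e-05 s; RTT = 7.33333e-05 s.
Cycle = t_tx + RTT = 7.77289e-05 s.
Throughput = L / cycle = 4000 / 7.77289e-05 = 51.5 Mbps.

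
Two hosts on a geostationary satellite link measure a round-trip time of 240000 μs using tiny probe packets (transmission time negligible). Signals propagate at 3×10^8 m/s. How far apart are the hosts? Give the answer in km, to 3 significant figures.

36000 km

One-way propagation = RTT/2 = 120000 μs.
d = s × t = 300000000 × 0.12 = 36000 km.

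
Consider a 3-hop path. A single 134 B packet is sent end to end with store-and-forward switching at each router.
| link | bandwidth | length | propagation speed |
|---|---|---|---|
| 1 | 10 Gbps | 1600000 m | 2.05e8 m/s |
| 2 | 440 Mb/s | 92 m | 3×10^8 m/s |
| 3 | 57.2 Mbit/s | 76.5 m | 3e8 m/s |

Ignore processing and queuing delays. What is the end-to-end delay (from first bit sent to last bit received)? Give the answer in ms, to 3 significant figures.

7.83 ms

L = 134 × 8 = 1072 bits.
Transmission delays (L/R per hop): 0.0001072, 0.00243636, 0.0187413 ms; sum = 0.0212848 ms.
Propagation delays (d/s per hop): 7.80488, 0.000306667, 0.000255 ms; sum = 7.80544 ms.
End-to-end = 7.83 ms.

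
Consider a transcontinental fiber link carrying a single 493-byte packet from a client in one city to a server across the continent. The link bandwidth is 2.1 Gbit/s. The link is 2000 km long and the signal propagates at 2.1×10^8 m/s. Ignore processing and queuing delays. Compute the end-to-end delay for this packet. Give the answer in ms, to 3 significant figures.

9.53 ms

L = 493 × 8 = 3944 bits.
Transmission delay = L/R = 3944 / 2100000000 = 0.0018781 ms.
Propagation delay = d/s = 2000000 m / 210000000 m/s = 9.52381 ms.
Total = 9.53 ms.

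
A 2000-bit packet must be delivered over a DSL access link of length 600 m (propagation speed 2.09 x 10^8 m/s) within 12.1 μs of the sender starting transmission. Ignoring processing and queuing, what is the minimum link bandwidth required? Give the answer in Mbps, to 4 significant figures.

Propagation delay = 600 / 209000000 = 2.87081 μs.
Transmission budget = 12.1 − 2.87081 = 9.22919 μs.
R ≥ L / t_tx = 2000 bits / 9.22919e-06 s = 216.7 Mbps.

216.7 Mbps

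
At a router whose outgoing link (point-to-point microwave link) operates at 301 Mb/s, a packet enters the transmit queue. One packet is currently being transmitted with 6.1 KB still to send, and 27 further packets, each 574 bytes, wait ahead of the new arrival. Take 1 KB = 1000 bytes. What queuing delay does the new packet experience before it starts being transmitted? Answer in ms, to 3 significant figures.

0.574 ms

Each queued packet: L/R = 4592/301000000 = 0.0152558 ms.
27 queued → 0.411907 ms.
Plus remaining 48800 bits of current packet: 0.162126 ms.
Queuing delay = 0.574 ms.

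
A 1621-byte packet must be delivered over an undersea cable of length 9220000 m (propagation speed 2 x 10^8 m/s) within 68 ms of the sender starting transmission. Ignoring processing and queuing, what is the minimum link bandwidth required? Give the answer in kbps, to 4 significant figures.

592.1 kbps

L = 12968 bits.
Propagation delay = 9220000 / 200000000 = 46.1 ms.
Transmission budget = 68 − 46.1 = 21.9 ms.
R ≥ L / t_tx = 12968 bits / 0.0219 s = 592.1 kbps.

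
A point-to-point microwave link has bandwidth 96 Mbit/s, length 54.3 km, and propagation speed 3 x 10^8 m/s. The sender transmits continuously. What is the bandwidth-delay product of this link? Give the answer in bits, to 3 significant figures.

Propagation delay = 54300 / 300000000 = 0.000181 s.
BDP = R × t_prop = 96000000 × 0.000181 = 17376 bits.

17400 bits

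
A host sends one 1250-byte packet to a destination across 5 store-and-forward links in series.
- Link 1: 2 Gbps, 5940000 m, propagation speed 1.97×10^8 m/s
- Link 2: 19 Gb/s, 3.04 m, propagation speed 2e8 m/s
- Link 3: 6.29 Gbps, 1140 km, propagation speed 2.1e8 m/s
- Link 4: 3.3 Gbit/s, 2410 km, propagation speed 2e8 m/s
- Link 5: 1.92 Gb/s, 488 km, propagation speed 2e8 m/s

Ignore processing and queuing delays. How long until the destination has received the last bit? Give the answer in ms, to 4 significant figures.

L = 1250 × 8 = 10000 bits.
Transmission delays (L/R per hop): 0.005, 0.000526316, 0.00158983, 0.0030303, 0.00520833 ms; sum = 0.0153548 ms.
Propagation delays (d/s per hop): 30.1523, 1.52e-05, 5.42857, 12.05, 2.44 ms; sum = 50.0709 ms.
End-to-end = 50.09 ms.

50.09 ms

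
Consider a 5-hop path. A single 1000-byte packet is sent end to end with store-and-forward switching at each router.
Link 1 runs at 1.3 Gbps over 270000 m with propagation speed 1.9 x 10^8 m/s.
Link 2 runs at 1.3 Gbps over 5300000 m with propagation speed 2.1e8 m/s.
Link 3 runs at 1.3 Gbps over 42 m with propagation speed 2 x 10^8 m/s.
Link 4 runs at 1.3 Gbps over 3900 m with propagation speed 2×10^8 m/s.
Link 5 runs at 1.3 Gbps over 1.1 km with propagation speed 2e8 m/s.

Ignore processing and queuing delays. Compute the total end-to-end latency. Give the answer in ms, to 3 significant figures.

26.7 ms

L = 1000 × 8 = 8000 bits.
Transmission delay per hop = L/R = 8000/1300000000 = 0.00615385 ms; 5 hops → 0.0307692 ms.
Propagation delays (d/s per hop): 1.42105, 25.2381, 0.00021, 0.0195, 0.0055 ms; sum = 26.6844 ms.
End-to-end = 26.7 ms.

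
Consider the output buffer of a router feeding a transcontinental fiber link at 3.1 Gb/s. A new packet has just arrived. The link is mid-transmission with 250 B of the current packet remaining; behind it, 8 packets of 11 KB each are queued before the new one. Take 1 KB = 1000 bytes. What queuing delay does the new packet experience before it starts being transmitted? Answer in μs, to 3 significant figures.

228 μs

Each queued packet: L/R = 88000/3100000000 = 28.3871 μs.
8 queued → 227.097 μs.
Plus remaining 2000 bits of current packet: 0.645161 μs.
Queuing delay = 228 μs.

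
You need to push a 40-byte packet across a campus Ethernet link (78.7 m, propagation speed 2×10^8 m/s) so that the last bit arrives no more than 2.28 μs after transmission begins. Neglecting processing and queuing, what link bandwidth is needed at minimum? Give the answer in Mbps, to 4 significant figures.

169.6 Mbps

L = 320 bits.
Propagation delay = 78.7 / 200000000 = 0.3935 μs.
Transmission budget = 2.28 − 0.3935 = 1.8865 μs.
R ≥ L / t_tx = 320 bits / 1.8865e-06 s = 169.6 Mbps.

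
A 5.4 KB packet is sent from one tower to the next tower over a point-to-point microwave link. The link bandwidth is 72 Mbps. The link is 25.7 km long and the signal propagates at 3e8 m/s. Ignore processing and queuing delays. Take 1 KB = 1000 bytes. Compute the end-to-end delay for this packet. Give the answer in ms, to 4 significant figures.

0.6857 ms

L = 43200 bits.
Transmission delay = L/R = 43200 / 72000000 = 0.6 ms.
Propagation delay = d/s = 25700 m / 300000000 m/s = 0.0856667 ms.
Total = 0.6857 ms.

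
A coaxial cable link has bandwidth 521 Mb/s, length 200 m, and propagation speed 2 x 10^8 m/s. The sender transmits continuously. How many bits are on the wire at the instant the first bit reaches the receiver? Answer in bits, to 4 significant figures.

Propagation delay = 200 / 200000000 = 1e-06 s.
BDP = R × t_prop = 521000000 × 1e-06 = 521 bits.

521.0 bits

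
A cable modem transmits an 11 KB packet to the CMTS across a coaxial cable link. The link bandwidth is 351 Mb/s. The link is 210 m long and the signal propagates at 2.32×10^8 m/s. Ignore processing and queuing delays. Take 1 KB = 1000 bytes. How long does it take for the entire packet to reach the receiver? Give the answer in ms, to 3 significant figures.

0.252 ms

L = 88000 bits.
Transmission delay = L/R = 88000 / 351000000 = 0.250712 ms.
Propagation delay = d/s = 210 m / 2.32e+08 m/s = 0.000905172 ms.
Total = 0.252 ms.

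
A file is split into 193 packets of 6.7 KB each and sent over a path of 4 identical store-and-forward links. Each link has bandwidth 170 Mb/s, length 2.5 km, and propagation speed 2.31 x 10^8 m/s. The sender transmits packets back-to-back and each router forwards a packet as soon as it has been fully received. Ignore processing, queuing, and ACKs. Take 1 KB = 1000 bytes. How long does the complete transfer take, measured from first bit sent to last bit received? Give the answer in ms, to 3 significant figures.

Per-hop transmission t_tx = L/R = 53600/170000000 = 0.315294 ms.
Per-hop propagation t_prop = 2500/231000000 = 0.0108225 ms.
Pipeline fill: first packet needs 4·t_tx to clear all hops; remaining 192 packets each add one t_tx.
Total = (4+193-1)·t_tx + 4·t_prop = 196·0.315294 + 4·0.0108225 = 61.8 ms.

61.8 ms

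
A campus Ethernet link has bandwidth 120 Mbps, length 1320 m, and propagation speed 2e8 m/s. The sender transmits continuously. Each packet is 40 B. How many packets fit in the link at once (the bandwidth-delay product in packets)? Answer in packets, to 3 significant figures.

Propagation delay = 1320 / 200000000 = 6.6e-06 s.
BDP = R × t_prop = 120000000 × 6.6e-06 = 792 bits.
In packets of 320 bits: 2.48 packets.

2.48 packets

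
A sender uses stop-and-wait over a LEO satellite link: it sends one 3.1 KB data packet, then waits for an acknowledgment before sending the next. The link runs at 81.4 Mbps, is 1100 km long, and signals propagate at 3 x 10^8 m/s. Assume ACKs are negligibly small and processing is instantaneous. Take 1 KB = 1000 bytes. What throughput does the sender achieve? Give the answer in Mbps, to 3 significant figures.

3.25 Mbps

t_tx = L/R = 24800/81400000 = 0.000304668 s.
t_prop = 1100000/300000000 = 0.00366667 s; RTT = 0.00733333 s.
Cycle = t_tx + RTT = 0.007638 s.
Throughput = L / cycle = 24800 / 0.007638 = 3.25 Mbps.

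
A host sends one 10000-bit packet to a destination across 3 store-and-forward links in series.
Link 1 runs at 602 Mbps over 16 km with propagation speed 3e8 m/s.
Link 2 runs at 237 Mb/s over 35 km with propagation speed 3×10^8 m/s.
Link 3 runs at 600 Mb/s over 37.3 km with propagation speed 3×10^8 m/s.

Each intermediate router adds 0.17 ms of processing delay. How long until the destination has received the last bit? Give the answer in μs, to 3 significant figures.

710 μs

Transmission delays (L/R per hop): 16.6113, 42.1941, 16.6667 μs; sum = 75.4721 μs.
Propagation delays (d/s per hop): 53.3333, 116.667, 124.333 μs; sum = 294.333 μs.
Processing at 2 router(s): 2 × 0.17 ms = 340 μs.
End-to-end = 710 μs.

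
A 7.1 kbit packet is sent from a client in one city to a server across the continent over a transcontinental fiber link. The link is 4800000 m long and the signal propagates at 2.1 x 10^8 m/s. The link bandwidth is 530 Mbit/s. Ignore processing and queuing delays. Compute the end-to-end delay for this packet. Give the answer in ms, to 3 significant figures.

L = 7100 bits.
Transmission delay = L/R = 7100 / 530000000 = 0.0133962 ms.
Propagation delay = d/s = 4800000 m / 210000000 m/s = 22.8571 ms.
Total = 22.9 ms.

22.9 ms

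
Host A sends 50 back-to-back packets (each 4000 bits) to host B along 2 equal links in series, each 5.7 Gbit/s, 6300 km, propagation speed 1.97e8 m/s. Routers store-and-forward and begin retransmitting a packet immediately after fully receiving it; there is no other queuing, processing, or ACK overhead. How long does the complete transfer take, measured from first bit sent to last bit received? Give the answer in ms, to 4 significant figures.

Per-hop transmission t_tx = L/R = 4000/5700000000 = 0.000701754 ms.
Per-hop propagation t_prop = 6300000/197000000 = 31.9797 ms.
Pipeline fill: first packet needs 2·t_tx to clear all hops; remaining 49 packets each add one t_tx.
Total = (2+50-1)·t_tx + 2·t_prop = 51·0.000701754 + 2·31.9797 = 64.00 ms.

64.00 ms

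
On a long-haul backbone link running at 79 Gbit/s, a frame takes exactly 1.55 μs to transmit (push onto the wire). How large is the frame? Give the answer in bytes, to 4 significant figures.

L = R × t_tx = 79000000000 b/s × 1.55e-06 s = 122450 bits.
In bytes: 122450 / 8 = 15310 bytes.

15310 bytes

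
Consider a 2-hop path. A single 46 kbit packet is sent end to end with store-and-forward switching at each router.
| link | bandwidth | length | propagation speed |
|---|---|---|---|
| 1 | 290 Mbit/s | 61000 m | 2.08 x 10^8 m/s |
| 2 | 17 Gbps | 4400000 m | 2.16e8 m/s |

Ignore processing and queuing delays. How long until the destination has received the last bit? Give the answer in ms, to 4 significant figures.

L = 46000 bits.
Transmission delays (L/R per hop): 0.158621, 0.00270588 ms; sum = 0.161327 ms.
Propagation delays (d/s per hop): 0.293269, 20.3704 ms; sum = 20.6636 ms.
End-to-end = 20.82 ms.

20.82 ms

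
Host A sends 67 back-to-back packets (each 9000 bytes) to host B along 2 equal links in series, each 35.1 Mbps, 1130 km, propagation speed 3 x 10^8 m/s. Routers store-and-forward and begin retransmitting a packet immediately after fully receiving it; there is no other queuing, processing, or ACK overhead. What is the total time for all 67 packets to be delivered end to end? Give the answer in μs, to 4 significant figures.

147000 μs

Per-hop transmission t_tx = L/R = 72000/35100000 = 2051.28 μs.
Per-hop propagation t_prop = 1130000/300000000 = 3766.67 μs.
Pipeline fill: first packet needs 2·t_tx to clear all hops; remaining 66 packets each add one t_tx.
Total = (2+67-1)·t_tx + 2·t_prop = 68·2051.28 + 2·3766.67 = 147000 μs.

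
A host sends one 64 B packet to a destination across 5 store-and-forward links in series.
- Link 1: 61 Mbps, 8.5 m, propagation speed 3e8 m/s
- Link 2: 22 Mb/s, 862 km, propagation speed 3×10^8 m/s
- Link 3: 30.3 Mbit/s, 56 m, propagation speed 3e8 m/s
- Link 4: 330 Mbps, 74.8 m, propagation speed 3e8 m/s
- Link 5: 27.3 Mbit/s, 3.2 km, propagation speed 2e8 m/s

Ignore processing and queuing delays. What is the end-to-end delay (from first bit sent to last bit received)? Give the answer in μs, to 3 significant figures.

2960 μs

L = 64 × 8 = 512 bits.
Transmission delays (L/R per hop): 8.39344, 23.2727, 16.8977, 1.55152, 18.7546 μs; sum = 68.87 μs.
Propagation delays (d/s per hop): 0.0283333, 2873.33, 0.186667, 0.249333, 16 μs; sum = 2889.8 μs.
End-to-end = 2960 μs.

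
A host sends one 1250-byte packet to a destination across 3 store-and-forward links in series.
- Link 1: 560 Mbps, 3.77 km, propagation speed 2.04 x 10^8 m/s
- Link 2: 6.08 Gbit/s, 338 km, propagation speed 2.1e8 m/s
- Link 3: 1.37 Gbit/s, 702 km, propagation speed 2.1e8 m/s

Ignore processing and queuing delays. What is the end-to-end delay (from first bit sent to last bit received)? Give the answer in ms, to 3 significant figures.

L = 1250 × 8 = 10000 bits.
Transmission delays (L/R per hop): 0.0178571, 0.00164474, 0.00729927 ms; sum = 0.0268011 ms.
Propagation delays (d/s per hop): 0.0184804, 1.60952, 3.34286 ms; sum = 4.97086 ms.
End-to-end = 5.00 ms.

5.00 ms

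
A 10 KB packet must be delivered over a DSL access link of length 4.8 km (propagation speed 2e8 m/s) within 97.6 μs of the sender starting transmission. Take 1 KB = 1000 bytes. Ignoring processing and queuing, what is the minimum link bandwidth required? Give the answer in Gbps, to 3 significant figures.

L = 80000 bits.
Propagation delay = 4800 / 200000000 = 24 μs.
Transmission budget = 97.6 − 24 = 73.6 μs.
R ≥ L / t_tx = 80000 bits / 7.36e-05 s = 1.09 Gbps.

1.09 Gbps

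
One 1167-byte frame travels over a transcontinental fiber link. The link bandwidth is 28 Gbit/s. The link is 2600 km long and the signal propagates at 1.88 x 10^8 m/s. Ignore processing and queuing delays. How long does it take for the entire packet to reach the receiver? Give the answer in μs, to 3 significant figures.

13800 μs

L = 1167 × 8 = 9336 bits.
Transmission delay = L/R = 9336 / 28000000000 = 0.333429 μs.
Propagation delay = d/s = 2600000 m / 188000000 m/s = 13829.8 μs.
Total = 13800 μs.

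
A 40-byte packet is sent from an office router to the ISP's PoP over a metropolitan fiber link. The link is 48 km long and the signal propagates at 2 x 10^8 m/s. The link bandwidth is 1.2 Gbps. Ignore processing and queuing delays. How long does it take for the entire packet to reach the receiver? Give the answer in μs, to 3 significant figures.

L = 40 × 8 = 320 bits.
Transmission delay = L/R = 320 / 1200000000 = 0.266667 μs.
Propagation delay = d/s = 48000 m / 200000000 m/s = 240 μs.
Total = 240 μs.

240 μs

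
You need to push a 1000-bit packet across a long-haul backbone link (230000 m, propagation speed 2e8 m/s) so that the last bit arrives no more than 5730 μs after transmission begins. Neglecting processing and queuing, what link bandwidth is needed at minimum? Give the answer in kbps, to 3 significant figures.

Propagation delay = 230000 / 200000000 = 1150 μs.
Transmission budget = 5730 − 1150 = 4580 μs.
R ≥ L / t_tx = 1000 bits / 0.00458 s = 218 kbps.

218 kbps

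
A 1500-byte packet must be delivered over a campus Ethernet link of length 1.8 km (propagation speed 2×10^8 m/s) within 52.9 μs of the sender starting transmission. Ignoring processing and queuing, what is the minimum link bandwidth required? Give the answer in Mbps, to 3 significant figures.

273 Mbps

L = 12000 bits.
Propagation delay = 1800 / 200000000 = 9 μs.
Transmission budget = 52.9 − 9 = 43.9 μs.
R ≥ L / t_tx = 12000 bits / 4.39e-05 s = 273 Mbps.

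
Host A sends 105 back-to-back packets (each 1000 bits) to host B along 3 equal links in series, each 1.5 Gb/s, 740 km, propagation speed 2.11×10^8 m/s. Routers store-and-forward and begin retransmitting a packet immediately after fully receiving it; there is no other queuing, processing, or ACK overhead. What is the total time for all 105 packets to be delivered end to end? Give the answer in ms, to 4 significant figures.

Per-hop transmission t_tx = L/R = 1000/1500000000 = 0.000666667 ms.
Per-hop propagation t_prop = 740000/211000000 = 3.50711 ms.
Pipeline fill: first packet needs 3·t_tx to clear all hops; remaining 104 packets each add one t_tx.
Total = (3+105-1)·t_tx + 3·t_prop = 107·0.000666667 + 3·3.50711 = 10.59 ms.

10.59 ms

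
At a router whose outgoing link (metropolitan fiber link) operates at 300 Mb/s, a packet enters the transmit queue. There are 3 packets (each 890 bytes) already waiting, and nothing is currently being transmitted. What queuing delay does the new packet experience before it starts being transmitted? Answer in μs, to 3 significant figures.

71.2 μs

Each queued packet: L/R = 7120/300000000 = 23.7333 μs.
3 queued → 71.2 μs.
Queuing delay = 71.2 μs.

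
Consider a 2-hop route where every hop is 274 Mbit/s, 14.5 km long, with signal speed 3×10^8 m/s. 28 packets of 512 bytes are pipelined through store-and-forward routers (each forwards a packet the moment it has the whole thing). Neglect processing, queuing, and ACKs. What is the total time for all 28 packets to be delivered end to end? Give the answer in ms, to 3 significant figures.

0.530 ms

Per-hop transmission t_tx = L/R = 4096/274000000 = 0.0149489 ms.
Per-hop propagation t_prop = 14500/300000000 = 0.0483333 ms.
Pipeline fill: first packet needs 2·t_tx to clear all hops; remaining 27 packets each add one t_tx.
Total = (2+28-1)·t_tx + 2·t_prop = 29·0.0149489 + 2·0.0483333 = 0.530 ms.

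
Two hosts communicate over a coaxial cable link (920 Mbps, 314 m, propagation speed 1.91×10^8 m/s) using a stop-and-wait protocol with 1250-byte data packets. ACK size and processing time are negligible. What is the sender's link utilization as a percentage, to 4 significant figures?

t_tx = L/R = 10000/920000000 = 1.08696e-05 s.
t_prop = 314/191000000 = 1.64398e-06 s; RTT = 3.28796e-06 s.
Cycle = t_tx + RTT = 1.41575e-05 s.
Utilization = t_tx / cycle = 1.08696e-05/1.41575e-05 = 76.78 %.

76.78 %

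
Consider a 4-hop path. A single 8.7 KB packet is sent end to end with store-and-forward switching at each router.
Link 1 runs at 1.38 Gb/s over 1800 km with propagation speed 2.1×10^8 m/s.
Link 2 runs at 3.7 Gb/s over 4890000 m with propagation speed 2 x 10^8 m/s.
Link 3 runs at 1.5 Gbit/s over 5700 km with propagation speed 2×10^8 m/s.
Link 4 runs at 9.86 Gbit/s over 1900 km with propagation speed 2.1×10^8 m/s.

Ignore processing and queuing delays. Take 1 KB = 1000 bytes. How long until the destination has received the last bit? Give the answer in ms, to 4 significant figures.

70.69 ms

L = 69600 bits.
Transmission delays (L/R per hop): 0.0504348, 0.0188108, 0.0464, 0.00705882 ms; sum = 0.122704 ms.
Propagation delays (d/s per hop): 8.57143, 24.45, 28.5, 9.04762 ms; sum = 70.569 ms.
End-to-end = 70.69 ms.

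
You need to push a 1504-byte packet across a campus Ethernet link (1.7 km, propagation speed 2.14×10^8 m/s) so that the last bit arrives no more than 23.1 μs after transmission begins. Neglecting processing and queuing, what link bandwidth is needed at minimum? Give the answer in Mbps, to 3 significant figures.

794 Mbps

L = 12032 bits.
Propagation delay = 1700 / 214000000 = 7.94393 μs.
Transmission budget = 23.1 − 7.94393 = 15.1561 μs.
R ≥ L / t_tx = 12032 bits / 1.51561e-05 s = 794 Mbps.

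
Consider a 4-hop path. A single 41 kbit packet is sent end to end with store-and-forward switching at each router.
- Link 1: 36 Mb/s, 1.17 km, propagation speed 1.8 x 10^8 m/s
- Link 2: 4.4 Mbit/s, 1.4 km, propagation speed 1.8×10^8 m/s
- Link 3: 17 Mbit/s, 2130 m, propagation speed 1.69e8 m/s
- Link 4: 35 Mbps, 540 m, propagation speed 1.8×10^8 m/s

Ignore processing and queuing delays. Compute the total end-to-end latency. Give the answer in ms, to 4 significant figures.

14.07 ms

L = 41000 bits.
Transmission delays (L/R per hop): 1.13889, 9.31818, 2.41176, 1.17143 ms; sum = 14.0403 ms.
Propagation delays (d/s per hop): 0.0065, 0.00777778, 0.0126036, 0.003 ms; sum = 0.0298813 ms.
End-to-end = 14.07 ms.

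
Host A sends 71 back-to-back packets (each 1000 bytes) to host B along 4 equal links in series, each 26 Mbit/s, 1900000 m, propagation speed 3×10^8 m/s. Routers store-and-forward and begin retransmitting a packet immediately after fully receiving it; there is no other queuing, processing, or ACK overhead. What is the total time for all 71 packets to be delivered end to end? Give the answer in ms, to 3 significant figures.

48.1 ms

Per-hop transmission t_tx = L/R = 8000/26000000 = 0.307692 ms.
Per-hop propagation t_prop = 1900000/300000000 = 6.33333 ms.
Pipeline fill: first packet needs 4·t_tx to clear all hops; remaining 70 packets each add one t_tx.
Total = (4+71-1)·t_tx + 4·t_prop = 74·0.307692 + 4·6.33333 = 48.1 ms.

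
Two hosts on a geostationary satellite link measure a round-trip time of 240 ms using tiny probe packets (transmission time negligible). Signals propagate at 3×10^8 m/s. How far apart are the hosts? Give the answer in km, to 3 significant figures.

One-way propagation = RTT/2 = 120 ms.
d = s × t = 300000000 × 0.12 = 36000 km.

36000 km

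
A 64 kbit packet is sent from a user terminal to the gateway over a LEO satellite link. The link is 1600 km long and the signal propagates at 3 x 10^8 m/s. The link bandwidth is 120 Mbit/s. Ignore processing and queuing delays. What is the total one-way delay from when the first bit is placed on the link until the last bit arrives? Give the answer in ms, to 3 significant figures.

L = 64000 bits.
Transmission delay = L/R = 64000 / 120000000 = 0.533333 ms.
Propagation delay = d/s = 1600000 m / 300000000 m/s = 5.33333 ms.
Total = 5.87 ms.

5.87 ms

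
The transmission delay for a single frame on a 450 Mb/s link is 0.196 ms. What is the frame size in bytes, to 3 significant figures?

L = R × t_tx = 450000000 b/s × 0.000196 s = 88200 bits.
In bytes: 88200 / 8 = 11000 bytes.

11000 bytes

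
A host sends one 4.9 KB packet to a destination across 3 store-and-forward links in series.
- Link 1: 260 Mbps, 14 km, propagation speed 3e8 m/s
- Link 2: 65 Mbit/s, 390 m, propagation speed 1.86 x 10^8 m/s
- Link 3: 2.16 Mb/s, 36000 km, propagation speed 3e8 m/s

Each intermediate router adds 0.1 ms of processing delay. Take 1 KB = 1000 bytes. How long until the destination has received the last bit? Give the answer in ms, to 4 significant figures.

139.2 ms

L = 39200 bits.
Transmission delays (L/R per hop): 0.150769, 0.603077, 18.1481 ms; sum = 18.902 ms.
Propagation delays (d/s per hop): 0.0466667, 0.00209677, 120 ms; sum = 120.049 ms.
Processing at 2 router(s): 2 × 0.1 ms = 0.2 ms.
End-to-end = 139.2 ms.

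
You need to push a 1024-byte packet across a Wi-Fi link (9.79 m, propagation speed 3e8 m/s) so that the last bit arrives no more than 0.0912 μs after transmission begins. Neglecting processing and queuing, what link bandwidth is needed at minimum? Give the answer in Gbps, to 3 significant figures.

140 Gbps

L = 8192 bits.
Propagation delay = 9.79 / 300000000 = 0.0326333 μs.
Transmission budget = 0.0912 − 0.0326333 = 0.0585667 μs.
R ≥ L / t_tx = 8192 bits / 5.85667e-08 s = 140 Gbps.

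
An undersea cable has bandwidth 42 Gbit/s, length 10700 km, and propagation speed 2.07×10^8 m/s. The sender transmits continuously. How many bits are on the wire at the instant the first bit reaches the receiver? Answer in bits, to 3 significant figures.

2170000000 bits

Propagation delay = 10700000 / 2.07e+08 = 0.0516908 s.
BDP = R × t_prop = 42000000000 × 0.0516908 = 2171010000 bits.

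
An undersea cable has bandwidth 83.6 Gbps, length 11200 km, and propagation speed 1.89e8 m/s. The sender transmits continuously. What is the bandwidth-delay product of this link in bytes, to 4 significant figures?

Propagation delay = 11200000 / 189000000 = 0.0592593 s.
BDP = R × t_prop = 83600000000 × 0.0592593 = 4954070000 bits.
In bytes: 4954070000/8 = 619300000 bytes.

619300000 bytes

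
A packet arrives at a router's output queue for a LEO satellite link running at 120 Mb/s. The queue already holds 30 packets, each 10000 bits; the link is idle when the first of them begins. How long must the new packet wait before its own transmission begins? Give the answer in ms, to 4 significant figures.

2.500 ms

Each queued packet: L/R = 10000/120000000 = 0.0833333 ms.
30 queued → 2.5 ms.
Queuing delay = 2.500 ms.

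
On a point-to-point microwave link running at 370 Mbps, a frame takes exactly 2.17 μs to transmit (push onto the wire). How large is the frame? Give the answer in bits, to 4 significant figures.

L = R × t_tx = 370000000 b/s × 2.17e-06 s = 802.9 bits.

802.9 bits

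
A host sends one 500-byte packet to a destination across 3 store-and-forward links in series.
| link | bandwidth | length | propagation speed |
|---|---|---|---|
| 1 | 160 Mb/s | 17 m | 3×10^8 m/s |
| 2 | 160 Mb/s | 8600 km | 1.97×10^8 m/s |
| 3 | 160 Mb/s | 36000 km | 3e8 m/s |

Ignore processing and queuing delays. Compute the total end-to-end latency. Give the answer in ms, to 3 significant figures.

L = 500 × 8 = 4000 bits.
Transmission delay per hop = L/R = 4000/160000000 = 0.025 ms; 3 hops → 0.075 ms.
Propagation delays (d/s per hop): 5.66667e-05, 43.6548, 120 ms; sum = 163.655 ms.
End-to-end = 164 ms.

164 ms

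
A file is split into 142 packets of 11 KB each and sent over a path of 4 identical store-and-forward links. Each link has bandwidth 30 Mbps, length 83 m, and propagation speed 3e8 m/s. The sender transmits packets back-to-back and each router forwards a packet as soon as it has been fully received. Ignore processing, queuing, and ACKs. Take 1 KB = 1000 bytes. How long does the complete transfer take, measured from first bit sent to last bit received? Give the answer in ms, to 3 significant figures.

Per-hop transmission t_tx = L/R = 88000/30000000 = 2.93333 ms.
Per-hop propagation t_prop = 83/300000000 = 0.000276667 ms.
Pipeline fill: first packet needs 4·t_tx to clear all hops; remaining 141 packets each add one t_tx.
Total = (4+142-1)·t_tx + 4·t_prop = 145·2.93333 + 4·0.000276667 = 425 ms.

425 ms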